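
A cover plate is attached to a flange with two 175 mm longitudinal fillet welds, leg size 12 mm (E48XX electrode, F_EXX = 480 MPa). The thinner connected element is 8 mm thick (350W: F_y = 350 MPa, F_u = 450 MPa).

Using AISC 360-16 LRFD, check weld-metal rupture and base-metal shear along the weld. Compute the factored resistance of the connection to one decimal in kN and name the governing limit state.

Weld metal: throat = 0.707×12 = 8.484 mm, L = 2×175 = 350 mm. φR_n = 0.75 × 0.6 × 480 × 8.484 × 350 = 641.4 kN.
Base metal shear (8 mm plate): yield φR_n = 1.0×0.6×350×8×350 = 588.0 kN; rupture φR_n = 0.75×0.6×450×8×350 = 567.0 kN; take 567.0 kN (rupture).
Governing: min(641.4, 567.0) = 567.0 kN → base-metal shear.

567.0 kN (base-metal shear governs)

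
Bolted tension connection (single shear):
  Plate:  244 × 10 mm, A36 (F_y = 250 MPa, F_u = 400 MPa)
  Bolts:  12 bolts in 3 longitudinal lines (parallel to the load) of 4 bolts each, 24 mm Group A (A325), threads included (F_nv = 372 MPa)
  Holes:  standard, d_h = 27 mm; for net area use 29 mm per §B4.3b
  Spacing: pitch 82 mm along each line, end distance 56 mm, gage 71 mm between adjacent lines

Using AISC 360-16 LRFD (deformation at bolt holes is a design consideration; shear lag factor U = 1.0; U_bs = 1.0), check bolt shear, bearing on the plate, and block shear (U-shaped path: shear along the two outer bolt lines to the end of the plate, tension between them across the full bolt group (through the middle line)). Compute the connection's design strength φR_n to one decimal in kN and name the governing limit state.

931.5 kN (block shear governs)

Bolt shear: A_b = π(24)²/4 = 452.39 mm². φR_n = 0.75 × 372 × 452.39 × 12 × 1 = 1514.6 kN.
Bearing (10 mm plate, F_u = 400 MPa): end bolts L_c = 56 − 27/2 = 42.5, R_n = min(1.2×42.5×10×400, 2.4×24×10×400) = 204 kN/bolt; interior L_c = 82 − 27 = 55, R_n = 230.4 kN/bolt. φR_n = 0.75 × (3×204 + 9×230.4) = 2014.2 kN.
Block shear: shear path 2×[56+3×82] = 2×302 mm, A_gv = 6040, A_nv = 2×(302 − 3.5×29)×10 = 4010 mm²; tension across gage: (142 − 2×29)×10 = 840 mm². R_n = min(0.6×400×4010, 0.6×250×6040) + 1.0×400×840 = min(962.4, 906) + 336 = 1242 kN. φR_n = 0.75 × 1242 = 931.5 kN.
Governing: min(1514.6, 2014.2, 931.5) = 931.5 kN → block shear.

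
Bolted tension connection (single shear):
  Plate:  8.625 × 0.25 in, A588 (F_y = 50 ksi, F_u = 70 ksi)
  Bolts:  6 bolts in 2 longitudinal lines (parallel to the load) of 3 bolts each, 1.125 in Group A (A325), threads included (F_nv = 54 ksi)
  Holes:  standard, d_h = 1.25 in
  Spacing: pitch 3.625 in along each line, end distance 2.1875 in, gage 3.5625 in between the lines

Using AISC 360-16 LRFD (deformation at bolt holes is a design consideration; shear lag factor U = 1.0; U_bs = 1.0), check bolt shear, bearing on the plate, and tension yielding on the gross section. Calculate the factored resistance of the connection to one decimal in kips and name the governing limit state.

97.0 kips (gross-section yield governs)

Bolt shear: A_b = π(1.125)²/4 = 0.99402 in². φR_n = 0.75 × 54 × 0.99402 × 6 × 1 = 241.5 kips.
Bearing (0.25 in plate, F_u = 70 ksi): end bolts L_c = 2.1875 − 1.25/2 = 1.5625, R_n = min(1.2×1.5625×0.25×70, 2.4×1.125×0.25×70) = 32.813 kips/bolt; interior L_c = 3.625 − 1.25 = 2.375, R_n = 47.25 kips/bolt. φR_n = 0.75 × (2×32.813 + 4×47.25) = 191.0 kips.
Tension yield (gross): A_g = 8.625×0.25 = 2.1563 in². φR_n = 0.90 × 50 × 2.1563 = 97.0 kips.
Governing: min(241.5, 191.0, 97.0) = 97.0 kips → gross-section yield.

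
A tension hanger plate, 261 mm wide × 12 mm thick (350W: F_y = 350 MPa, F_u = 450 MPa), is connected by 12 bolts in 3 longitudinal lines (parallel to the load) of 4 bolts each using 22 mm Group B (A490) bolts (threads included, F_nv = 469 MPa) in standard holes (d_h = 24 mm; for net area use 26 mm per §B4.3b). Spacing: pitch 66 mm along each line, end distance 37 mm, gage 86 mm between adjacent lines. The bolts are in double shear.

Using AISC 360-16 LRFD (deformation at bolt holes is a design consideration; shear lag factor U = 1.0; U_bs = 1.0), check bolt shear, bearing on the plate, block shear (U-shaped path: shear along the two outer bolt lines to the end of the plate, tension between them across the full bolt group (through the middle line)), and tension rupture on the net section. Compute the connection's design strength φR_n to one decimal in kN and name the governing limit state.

Bolt shear: A_b = π(22)²/4 = 380.13 mm². φR_n = 0.75 × 469 × 380.13 × 12 × 2 = 3209.1 kN.
Bearing (12 mm plate, F_u = 450 MPa): end bolts L_c = 37 − 24/2 = 25, R_n = min(1.2×25×12×450, 2.4×22×12×450) = 162 kN/bolt; interior L_c = 66 − 24 = 42, R_n = 272.16 kN/bolt. φR_n = 0.75 × (3×162 + 9×272.16) = 2201.6 kN.
Block shear: shear path 2×[37+3×66] = 2×235 mm, A_gv = 5640, A_nv = 2×(235 − 3.5×26)×12 = 3456 mm²; tension across gage: (172 − 2×26)×12 = 1440 mm². R_n = min(0.6×450×3456, 0.6×350×5640) + 1.0×450×1440 = min(933.12, 1184.4) + 648 = 1581.1 kN. φR_n = 0.75 × 1581.1 = 1185.8 kN.
Tension rupture (net): A_n = (261 − 3×26)×12 = 2196 mm² (U = 1.0, A_e = A_n). φR_n = 0.75 × 450 × 2196 = 741.2 kN.
Governing: min(3209.1, 2201.6, 1185.8, 741.2) = 741.2 kN → net-section rupture.

741.2 kN (net-section rupture governs)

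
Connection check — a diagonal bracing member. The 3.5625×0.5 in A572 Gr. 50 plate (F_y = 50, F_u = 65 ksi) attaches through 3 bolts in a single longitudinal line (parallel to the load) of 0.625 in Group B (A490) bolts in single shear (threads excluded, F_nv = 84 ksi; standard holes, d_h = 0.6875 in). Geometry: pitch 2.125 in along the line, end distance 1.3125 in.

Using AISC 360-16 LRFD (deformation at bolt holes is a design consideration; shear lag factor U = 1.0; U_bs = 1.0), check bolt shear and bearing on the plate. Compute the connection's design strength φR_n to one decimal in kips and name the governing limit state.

58.0 kips (bolt shear governs)

Bolt shear: A_b = π(0.625)²/4 = 0.3068 in². φR_n = 0.75 × 84 × 0.3068 × 3 × 1 = 58.0 kips.
Bearing (0.5 in plate, F_u = 65 ksi): end bolts L_c = 1.3125 − 0.6875/2 = 0.96875, R_n = min(1.2×0.96875×0.5×65, 2.4×0.625×0.5×65) = 37.781 kips/bolt; interior L_c = 2.125 − 0.6875 = 1.4375, R_n = 48.75 kips/bolt. φR_n = 0.75 × (1×37.781 + 2×48.75) = 101.5 kips.
Governing: min(58.0, 101.5) = 58.0 kips → bolt shear.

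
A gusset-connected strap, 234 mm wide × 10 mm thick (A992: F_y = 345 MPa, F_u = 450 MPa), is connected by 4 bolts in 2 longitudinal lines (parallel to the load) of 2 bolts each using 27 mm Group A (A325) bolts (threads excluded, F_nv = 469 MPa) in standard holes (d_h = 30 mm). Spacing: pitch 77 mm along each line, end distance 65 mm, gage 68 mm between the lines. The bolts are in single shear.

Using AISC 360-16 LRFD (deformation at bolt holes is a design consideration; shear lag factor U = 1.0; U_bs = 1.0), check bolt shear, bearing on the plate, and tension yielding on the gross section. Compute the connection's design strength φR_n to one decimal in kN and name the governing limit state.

Bolt shear: A_b = π(27)²/4 = 572.56 mm². φR_n = 0.75 × 469 × 572.56 × 4 × 1 = 805.6 kN.
Bearing (10 mm plate, F_u = 450 MPa): end bolts L_c = 65 − 30/2 = 50, R_n = min(1.2×50×10×450, 2.4×27×10×450) = 270 kN/bolt; interior L_c = 77 − 30 = 47, R_n = 253.8 kN/bolt. φR_n = 0.75 × (2×270 + 2×253.8) = 785.7 kN.
Tension yield (gross): A_g = 234×10 = 2340 mm². φR_n = 0.90 × 345 × 2340 = 726.6 kN.
Governing: min(805.6, 785.7, 726.6) = 726.6 kN → gross-section yield.

726.6 kN (gross-section yield governs)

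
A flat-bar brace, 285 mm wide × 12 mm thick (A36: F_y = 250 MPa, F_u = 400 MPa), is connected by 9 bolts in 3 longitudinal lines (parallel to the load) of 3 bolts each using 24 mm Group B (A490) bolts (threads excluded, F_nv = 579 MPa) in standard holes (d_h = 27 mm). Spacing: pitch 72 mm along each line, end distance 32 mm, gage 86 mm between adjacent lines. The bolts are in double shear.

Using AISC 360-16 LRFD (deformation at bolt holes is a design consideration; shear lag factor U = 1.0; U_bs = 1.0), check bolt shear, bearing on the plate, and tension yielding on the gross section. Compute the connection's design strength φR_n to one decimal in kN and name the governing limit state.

769.5 kN (gross-section yield governs)

Bolt shear: A_b = π(24)²/4 = 452.39 mm². φR_n = 0.75 × 579 × 452.39 × 9 × 2 = 3536.1 kN.
Bearing (12 mm plate, F_u = 400 MPa): end bolts L_c = 32 − 27/2 = 18.5, R_n = min(1.2×18.5×12×400, 2.4×24×12×400) = 106.56 kN/bolt; interior L_c = 72 − 27 = 45, R_n = 259.2 kN/bolt. φR_n = 0.75 × (3×106.56 + 6×259.2) = 1406.2 kN.
Tension yield (gross): A_g = 285×12 = 3420 mm². φR_n = 0.90 × 250 × 3420 = 769.5 kN.
Governing: min(3536.1, 1406.2, 769.5) = 769.5 kN → gross-section yield.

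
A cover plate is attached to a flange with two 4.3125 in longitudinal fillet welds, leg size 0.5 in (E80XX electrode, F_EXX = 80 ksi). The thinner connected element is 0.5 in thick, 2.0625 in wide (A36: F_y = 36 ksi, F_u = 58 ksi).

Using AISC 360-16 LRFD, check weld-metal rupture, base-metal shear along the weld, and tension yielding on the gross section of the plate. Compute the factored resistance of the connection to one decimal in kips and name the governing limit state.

Weld metal: throat = 0.707×0.5 = 0.3535 in, L = 2×4.3125 = 8.625 in. φR_n = 0.75 × 0.6 × 80 × 0.3535 × 8.625 = 109.8 kips.
Base metal shear (0.5 in plate): yield φR_n = 1.0×0.6×36×0.5×8.625 = 93.2 kips; rupture φR_n = 0.75×0.6×58×0.5×8.625 = 112.6 kips; take 93.2 kips (yield).
Tension yield (gross): A_g = 2.0625×0.5 = 1.0313 in². φR_n = 0.90 × 36 × 1.0313 = 33.4 kips.
Governing: min(109.8, 93.2, 33.4) = 33.4 kips → gross-section yield.

33.4 kips (gross-section yield governs)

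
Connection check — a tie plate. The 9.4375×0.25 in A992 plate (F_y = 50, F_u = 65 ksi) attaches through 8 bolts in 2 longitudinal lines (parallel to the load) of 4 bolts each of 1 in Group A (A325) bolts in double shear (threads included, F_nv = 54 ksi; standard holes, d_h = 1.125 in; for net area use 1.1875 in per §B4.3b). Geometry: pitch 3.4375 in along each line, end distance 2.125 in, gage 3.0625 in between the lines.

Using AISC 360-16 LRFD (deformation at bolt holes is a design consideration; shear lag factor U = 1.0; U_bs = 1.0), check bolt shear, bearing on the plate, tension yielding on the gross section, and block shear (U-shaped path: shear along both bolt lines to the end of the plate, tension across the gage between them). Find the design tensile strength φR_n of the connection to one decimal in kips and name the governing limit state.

106.2 kips (gross-section yield governs)

Bolt shear: A_b = π(1)²/4 = 0.7854 in². φR_n = 0.75 × 54 × 0.7854 × 8 × 2 = 508.9 kips.
Bearing (0.25 in plate, F_u = 65 ksi): end bolts L_c = 2.125 − 1.125/2 = 1.5625, R_n = min(1.2×1.5625×0.25×65, 2.4×1×0.25×65) = 30.469 kips/bolt; interior L_c = 3.4375 − 1.125 = 2.3125, R_n = 39 kips/bolt. φR_n = 0.75 × (2×30.469 + 6×39) = 221.2 kips.
Tension yield (gross): A_g = 9.4375×0.25 = 2.3594 in². φR_n = 0.90 × 50 × 2.3594 = 106.2 kips.
Block shear: shear path 2×[2.125+3×3.4375] = 2×12.4375 in, A_gv = 6.2188, A_nv = 2×(12.4375 − 3.5×1.1875)×0.25 = 4.1406 in²; tension across gage: (3.0625 − 1×1.1875)×0.25 = 0.46875 in². R_n = min(0.6×65×4.1406, 0.6×50×6.2188) + 1.0×65×0.46875 = min(161.48, 186.56) + 30.469 = 191.95 kips. φR_n = 0.75 × 191.95 = 144.0 kips.
Governing: min(508.9, 221.2, 106.2, 144.0) = 106.2 kips → gross-section yield.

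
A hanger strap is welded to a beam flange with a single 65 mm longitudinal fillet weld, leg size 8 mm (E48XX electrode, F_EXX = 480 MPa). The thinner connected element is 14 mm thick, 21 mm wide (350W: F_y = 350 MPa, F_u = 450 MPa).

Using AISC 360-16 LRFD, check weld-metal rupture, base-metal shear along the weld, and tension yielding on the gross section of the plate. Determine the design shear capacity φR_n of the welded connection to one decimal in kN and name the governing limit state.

79.4 kN (weld metal governs)

Weld metal: throat = 0.707×8 = 5.656 mm, L = 65 mm. φR_n = 0.75 × 0.6 × 480 × 5.656 × 65 = 79.4 kN.
Base metal shear (14 mm plate): yield φR_n = 1.0×0.6×350×14×65 = 191.1 kN; rupture φR_n = 0.75×0.6×450×14×65 = 184.3 kN; take 184.3 kN (rupture).
Tension yield (gross): A_g = 21×14 = 294 mm². φR_n = 0.90 × 350 × 294 = 92.6 kN.
Governing: min(79.4, 184.3, 92.6) = 79.4 kN → weld metal.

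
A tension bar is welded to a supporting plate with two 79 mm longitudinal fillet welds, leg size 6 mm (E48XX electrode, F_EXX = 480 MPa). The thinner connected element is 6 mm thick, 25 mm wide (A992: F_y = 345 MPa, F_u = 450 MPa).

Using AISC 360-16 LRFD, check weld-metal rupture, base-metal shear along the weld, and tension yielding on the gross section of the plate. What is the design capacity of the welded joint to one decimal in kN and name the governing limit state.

Weld metal: throat = 0.707×6 = 4.242 mm, L = 2×79 = 158 mm. φR_n = 0.75 × 0.6 × 480 × 4.242 × 158 = 144.8 kN.
Base metal shear (6 mm plate): yield φR_n = 1.0×0.6×345×6×158 = 196.2 kN; rupture φR_n = 0.75×0.6×450×6×158 = 192.0 kN; take 192.0 kN (rupture).
Tension yield (gross): A_g = 25×6 = 150 mm². φR_n = 0.90 × 345 × 150 = 46.6 kN.
Governing: min(144.8, 192.0, 46.6) = 46.6 kN → gross-section yield.

46.6 kN (gross-section yield governs)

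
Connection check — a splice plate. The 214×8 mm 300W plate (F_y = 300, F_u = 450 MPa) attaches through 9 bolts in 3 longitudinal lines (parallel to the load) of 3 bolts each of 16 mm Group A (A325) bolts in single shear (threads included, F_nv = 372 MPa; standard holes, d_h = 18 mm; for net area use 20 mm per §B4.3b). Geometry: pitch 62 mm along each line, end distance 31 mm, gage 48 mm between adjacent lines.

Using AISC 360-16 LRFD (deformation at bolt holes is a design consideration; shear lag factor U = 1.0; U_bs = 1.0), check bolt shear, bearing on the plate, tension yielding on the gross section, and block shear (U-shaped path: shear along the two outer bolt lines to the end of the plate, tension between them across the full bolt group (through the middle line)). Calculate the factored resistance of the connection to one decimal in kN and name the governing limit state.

Bolt shear: A_b = π(16)²/4 = 201.06 mm². φR_n = 0.75 × 372 × 201.06 × 9 × 1 = 504.9 kN.
Bearing (8 mm plate, F_u = 450 MPa): end bolts L_c = 31 − 18/2 = 22, R_n = min(1.2×22×8×450, 2.4×16×8×450) = 95.04 kN/bolt; interior L_c = 62 − 18 = 44, R_n = 138.24 kN/bolt. φR_n = 0.75 × (3×95.04 + 6×138.24) = 835.9 kN.
Tension yield (gross): A_g = 214×8 = 1712 mm². φR_n = 0.90 × 300 × 1712 = 462.2 kN.
Block shear: shear path 2×[31+2×62] = 2×155 mm, A_gv = 2480, A_nv = 2×(155 − 2.5×20)×8 = 1680 mm²; tension across gage: (96 − 2×20)×8 = 448 mm². R_n = min(0.6×450×1680, 0.6×300×2480) + 1.0×450×448 = min(453.6, 446.4) + 201.6 = 648 kN. φR_n = 0.75 × 648 = 486.0 kN.
Governing: min(504.9, 835.9, 462.2, 486.0) = 462.2 kN → gross-section yield.

462.2 kN (gross-section yield governs)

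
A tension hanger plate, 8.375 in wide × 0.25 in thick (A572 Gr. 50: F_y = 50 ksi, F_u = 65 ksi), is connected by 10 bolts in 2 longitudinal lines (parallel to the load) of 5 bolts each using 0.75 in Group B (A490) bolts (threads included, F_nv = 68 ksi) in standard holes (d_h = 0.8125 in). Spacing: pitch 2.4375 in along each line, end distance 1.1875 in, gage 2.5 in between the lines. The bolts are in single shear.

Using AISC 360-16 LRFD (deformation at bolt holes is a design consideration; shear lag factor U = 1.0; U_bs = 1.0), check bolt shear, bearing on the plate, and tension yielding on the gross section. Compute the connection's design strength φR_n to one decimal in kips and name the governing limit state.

Bolt shear: A_b = π(0.75)²/4 = 0.44179 in². φR_n = 0.75 × 68 × 0.44179 × 10 × 1 = 225.3 kips.
Bearing (0.25 in plate, F_u = 65 ksi): end bolts L_c = 1.1875 − 0.8125/2 = 0.78125, R_n = min(1.2×0.78125×0.25×65, 2.4×0.75×0.25×65) = 15.234 kips/bolt; interior L_c = 2.4375 − 0.8125 = 1.625, R_n = 29.25 kips/bolt. φR_n = 0.75 × (2×15.234 + 8×29.25) = 198.4 kips.
Tension yield (gross): A_g = 8.375×0.25 = 2.0938 in². φR_n = 0.90 × 50 × 2.0938 = 94.2 kips.
Governing: min(225.3, 198.4, 94.2) = 94.2 kips → gross-section yield.

94.2 kips (gross-section yield governs)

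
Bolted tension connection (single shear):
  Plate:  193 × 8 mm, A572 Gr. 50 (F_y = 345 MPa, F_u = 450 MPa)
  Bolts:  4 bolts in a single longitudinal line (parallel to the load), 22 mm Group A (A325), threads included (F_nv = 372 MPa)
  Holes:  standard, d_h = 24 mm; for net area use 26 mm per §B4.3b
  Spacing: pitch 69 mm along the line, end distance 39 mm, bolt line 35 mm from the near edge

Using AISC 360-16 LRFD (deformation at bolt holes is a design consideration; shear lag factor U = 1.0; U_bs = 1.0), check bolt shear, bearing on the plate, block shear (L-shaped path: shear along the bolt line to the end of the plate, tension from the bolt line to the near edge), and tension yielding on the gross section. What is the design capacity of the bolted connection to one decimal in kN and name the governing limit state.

310.5 kN (block shear governs)

Bolt shear: A_b = π(22)²/4 = 380.13 mm². φR_n = 0.75 × 372 × 380.13 × 4 × 1 = 424.2 kN.
Bearing (8 mm plate, F_u = 450 MPa): end bolts L_c = 39 − 24/2 = 27, R_n = min(1.2×27×8×450, 2.4×22×8×450) = 116.64 kN/bolt; interior L_c = 69 − 24 = 45, R_n = 190.08 kN/bolt. φR_n = 0.75 × (1×116.64 + 3×190.08) = 515.2 kN.
Block shear: shear path 1×[39+3×69] = 1×246 mm, A_gv = 1968, A_nv = 1×(246 − 3.5×26)×8 = 1240 mm²; tension to near edge: (35 − 0.5×26)×8 = 176 mm². R_n = min(0.6×450×1240, 0.6×345×1968) + 1.0×450×176 = min(334.8, 407.38) + 79.2 = 414 kN. φR_n = 0.75 × 414 = 310.5 kN.
Tension yield (gross): A_g = 193×8 = 1544 mm². φR_n = 0.90 × 345 × 1544 = 479.4 kN.
Governing: min(424.2, 515.2, 310.5, 479.4) = 310.5 kN → block shear.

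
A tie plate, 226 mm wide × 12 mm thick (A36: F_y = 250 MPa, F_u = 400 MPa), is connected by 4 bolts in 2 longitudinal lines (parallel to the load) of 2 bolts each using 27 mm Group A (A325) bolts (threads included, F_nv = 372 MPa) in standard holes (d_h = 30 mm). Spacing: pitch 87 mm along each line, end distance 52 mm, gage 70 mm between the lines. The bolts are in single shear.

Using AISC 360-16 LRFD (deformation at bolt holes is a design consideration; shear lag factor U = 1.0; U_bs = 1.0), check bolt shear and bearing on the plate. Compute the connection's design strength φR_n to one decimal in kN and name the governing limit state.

Bolt shear: A_b = π(27)²/4 = 572.56 mm². φR_n = 0.75 × 372 × 572.56 × 4 × 1 = 639.0 kN.
Bearing (12 mm plate, F_u = 400 MPa): end bolts L_c = 52 − 30/2 = 37, R_n = min(1.2×37×12×400, 2.4×27×12×400) = 213.12 kN/bolt; interior L_c = 87 − 30 = 57, R_n = 311.04 kN/bolt. φR_n = 0.75 × (2×213.12 + 2×311.04) = 786.2 kN.
Governing: min(639.0, 786.2) = 639.0 kN → bolt shear.

639.0 kN (bolt shear governs)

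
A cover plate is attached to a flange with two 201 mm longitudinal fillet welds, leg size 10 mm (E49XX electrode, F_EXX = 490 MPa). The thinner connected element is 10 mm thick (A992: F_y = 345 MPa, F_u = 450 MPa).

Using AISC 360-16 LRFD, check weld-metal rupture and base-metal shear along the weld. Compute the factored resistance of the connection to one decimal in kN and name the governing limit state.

Weld metal: throat = 0.707×10 = 7.07 mm, L = 2×201 = 402 mm. φR_n = 0.75 × 0.6 × 490 × 7.07 × 402 = 626.7 kN.
Base metal shear (10 mm plate): yield φR_n = 1.0×0.6×345×10×402 = 832.1 kN; rupture φR_n = 0.75×0.6×450×10×402 = 814.1 kN; take 814.1 kN (rupture).
Governing: min(626.7, 814.1) = 626.7 kN → weld metal.

626.7 kN (weld metal governs)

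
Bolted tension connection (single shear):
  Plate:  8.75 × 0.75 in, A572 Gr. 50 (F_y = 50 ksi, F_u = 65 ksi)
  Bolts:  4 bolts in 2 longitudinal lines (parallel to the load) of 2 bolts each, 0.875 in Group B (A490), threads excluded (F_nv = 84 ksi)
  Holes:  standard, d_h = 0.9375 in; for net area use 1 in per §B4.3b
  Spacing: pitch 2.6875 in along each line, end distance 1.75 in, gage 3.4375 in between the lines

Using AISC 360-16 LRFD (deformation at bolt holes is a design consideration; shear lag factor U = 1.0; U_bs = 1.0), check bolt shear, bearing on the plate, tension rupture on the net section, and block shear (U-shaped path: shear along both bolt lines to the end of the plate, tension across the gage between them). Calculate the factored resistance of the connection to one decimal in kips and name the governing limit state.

151.5 kips (bolt shear governs)

Bolt shear: A_b = π(0.875)²/4 = 0.60132 in². φR_n = 0.75 × 84 × 0.60132 × 4 × 1 = 151.5 kips.
Bearing (0.75 in plate, F_u = 65 ksi): end bolts L_c = 1.75 − 0.9375/2 = 1.28125, R_n = min(1.2×1.28125×0.75×65, 2.4×0.875×0.75×65) = 74.953 kips/bolt; interior L_c = 2.6875 − 0.9375 = 1.75, R_n = 102.38 kips/bolt. φR_n = 0.75 × (2×74.953 + 2×102.38) = 266.0 kips.
Tension rupture (net): A_n = (8.75 − 2×1)×0.75 = 5.0625 in² (U = 1.0, A_e = A_n). φR_n = 0.75 × 65 × 5.0625 = 246.8 kips.
Block shear: shear path 2×[1.75+1×2.6875] = 2×4.4375 in, A_gv = 6.6563, A_nv = 2×(4.4375 − 1.5×1)×0.75 = 4.4063 in²; tension across gage: (3.4375 − 1×1)×0.75 = 1.8281 in². R_n = min(0.6×65×4.4063, 0.6×50×6.6563) + 1.0×65×1.8281 = min(171.85, 199.69) + 118.83 = 290.68 kips. φR_n = 0.75 × 290.68 = 218.0 kips.
Governing: min(151.5, 266.0, 246.8, 218.0) = 151.5 kips → bolt shear.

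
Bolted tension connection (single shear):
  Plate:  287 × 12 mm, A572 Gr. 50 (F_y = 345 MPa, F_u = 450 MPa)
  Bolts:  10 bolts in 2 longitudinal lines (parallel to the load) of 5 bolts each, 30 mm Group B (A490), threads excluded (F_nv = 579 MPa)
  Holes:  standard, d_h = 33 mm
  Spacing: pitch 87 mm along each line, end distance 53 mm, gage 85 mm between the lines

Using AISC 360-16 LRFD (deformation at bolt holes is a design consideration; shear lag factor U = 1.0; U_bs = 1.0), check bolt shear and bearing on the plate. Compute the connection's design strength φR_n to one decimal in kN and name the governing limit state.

2454.3 kN (bearing governs)

Bolt shear: A_b = π(30)²/4 = 706.86 mm². φR_n = 0.75 × 579 × 706.86 × 10 × 1 = 3069.5 kN.
Bearing (12 mm plate, F_u = 450 MPa): end bolts L_c = 53 − 33/2 = 36.5, R_n = min(1.2×36.5×12×450, 2.4×30×12×450) = 236.52 kN/bolt; interior L_c = 87 − 33 = 54, R_n = 349.92 kN/bolt. φR_n = 0.75 × (2×236.52 + 8×349.92) = 2454.3 kN.
Governing: min(3069.5, 2454.3) = 2454.3 kN → bearing.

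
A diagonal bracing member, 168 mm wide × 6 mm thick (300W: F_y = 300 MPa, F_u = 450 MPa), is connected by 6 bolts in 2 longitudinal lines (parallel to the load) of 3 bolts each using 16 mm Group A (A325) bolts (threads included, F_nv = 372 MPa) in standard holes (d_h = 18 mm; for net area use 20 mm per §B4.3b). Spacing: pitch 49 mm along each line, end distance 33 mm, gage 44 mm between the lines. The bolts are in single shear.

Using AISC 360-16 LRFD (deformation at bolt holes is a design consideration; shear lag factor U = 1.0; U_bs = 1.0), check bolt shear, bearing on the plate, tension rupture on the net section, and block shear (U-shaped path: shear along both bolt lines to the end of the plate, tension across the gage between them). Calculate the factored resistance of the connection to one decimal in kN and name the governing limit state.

Bolt shear: A_b = π(16)²/4 = 201.06 mm². φR_n = 0.75 × 372 × 201.06 × 6 × 1 = 336.6 kN.
Bearing (6 mm plate, F_u = 450 MPa): end bolts L_c = 33 − 18/2 = 24, R_n = min(1.2×24×6×450, 2.4×16×6×450) = 77.76 kN/bolt; interior L_c = 49 − 18 = 31, R_n = 100.44 kN/bolt. φR_n = 0.75 × (2×77.76 + 4×100.44) = 418.0 kN.
Tension rupture (net): A_n = (168 − 2×20)×6 = 768 mm² (U = 1.0, A_e = A_n). φR_n = 0.75 × 450 × 768 = 259.2 kN.
Block shear: shear path 2×[33+2×49] = 2×131 mm, A_gv = 1572, A_nv = 2×(131 − 2.5×20)×6 = 972 mm²; tension across gage: (44 − 1×20)×6 = 144 mm². R_n = min(0.6×450×972, 0.6×300×1572) + 1.0×450×144 = min(262.44, 282.96) + 64.8 = 327.24 kN. φR_n = 0.75 × 327.24 = 245.4 kN.
Governing: min(336.6, 418.0, 259.2, 245.4) = 245.4 kN → block shear.

245.4 kN (block shear governs)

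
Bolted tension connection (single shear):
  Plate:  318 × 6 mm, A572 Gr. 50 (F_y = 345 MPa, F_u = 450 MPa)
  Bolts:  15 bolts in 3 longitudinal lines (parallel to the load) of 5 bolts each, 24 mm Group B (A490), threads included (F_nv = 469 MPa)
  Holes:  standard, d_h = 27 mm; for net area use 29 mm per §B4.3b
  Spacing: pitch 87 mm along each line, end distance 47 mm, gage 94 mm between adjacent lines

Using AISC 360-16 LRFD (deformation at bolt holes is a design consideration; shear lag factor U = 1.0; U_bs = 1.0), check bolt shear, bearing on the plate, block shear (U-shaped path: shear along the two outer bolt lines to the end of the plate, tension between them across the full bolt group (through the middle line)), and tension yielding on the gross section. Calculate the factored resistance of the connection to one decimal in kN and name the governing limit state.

Bolt shear: A_b = π(24)²/4 = 452.39 mm². φR_n = 0.75 × 469 × 452.39 × 15 × 1 = 2386.9 kN.
Bearing (6 mm plate, F_u = 450 MPa): end bolts L_c = 47 − 27/2 = 33.5, R_n = min(1.2×33.5×6×450, 2.4×24×6×450) = 108.54 kN/bolt; interior L_c = 87 − 27 = 60, R_n = 155.52 kN/bolt. φR_n = 0.75 × (3×108.54 + 12×155.52) = 1643.9 kN.
Block shear: shear path 2×[47+4×87] = 2×395 mm, A_gv = 4740, A_nv = 2×(395 − 4.5×29)×6 = 3174 mm²; tension across gage: (188 − 2×29)×6 = 780 mm². R_n = min(0.6×450×3174, 0.6×345×4740) + 1.0×450×780 = min(856.98, 981.18) + 351 = 1208 kN. φR_n = 0.75 × 1208 = 906.0 kN.
Tension yield (gross): A_g = 318×6 = 1908 mm². φR_n = 0.90 × 345 × 1908 = 592.4 kN.
Governing: min(2386.9, 1643.9, 906.0, 592.4) = 592.4 kN → gross-section yield.

592.4 kN (gross-section yield governs)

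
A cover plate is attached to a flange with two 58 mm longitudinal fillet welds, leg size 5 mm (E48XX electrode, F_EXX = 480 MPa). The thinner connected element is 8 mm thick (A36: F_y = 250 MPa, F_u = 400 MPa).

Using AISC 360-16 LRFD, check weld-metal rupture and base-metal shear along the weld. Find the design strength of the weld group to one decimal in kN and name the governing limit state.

Weld metal: throat = 0.707×5 = 3.535 mm, L = 2×58 = 116 mm. φR_n = 0.75 × 0.6 × 480 × 3.535 × 116 = 88.6 kN.
Base metal shear (8 mm plate): yield φR_n = 1.0×0.6×250×8×116 = 139.2 kN; rupture φR_n = 0.75×0.6×400×8×116 = 167.0 kN; take 139.2 kN (yield).
Governing: min(88.6, 139.2) = 88.6 kN → weld metal.

88.6 kN (weld metal governs)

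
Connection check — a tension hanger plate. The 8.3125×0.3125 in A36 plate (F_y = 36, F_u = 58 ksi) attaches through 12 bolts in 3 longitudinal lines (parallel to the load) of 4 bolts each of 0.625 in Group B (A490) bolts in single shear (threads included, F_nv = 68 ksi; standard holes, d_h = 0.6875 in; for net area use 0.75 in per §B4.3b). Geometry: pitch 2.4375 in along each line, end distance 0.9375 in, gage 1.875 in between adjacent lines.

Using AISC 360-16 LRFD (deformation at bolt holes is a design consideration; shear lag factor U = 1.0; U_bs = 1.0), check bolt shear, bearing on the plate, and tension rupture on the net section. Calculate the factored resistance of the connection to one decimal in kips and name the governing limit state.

82.4 kips (net-section rupture governs)

Bolt shear: A_b = π(0.625)²/4 = 0.3068 in². φR_n = 0.75 × 68 × 0.3068 × 12 × 1 = 187.8 kips.
Bearing (0.3125 in plate, F_u = 58 ksi): end bolts L_c = 0.9375 − 0.6875/2 = 0.59375, R_n = min(1.2×0.59375×0.3125×58, 2.4×0.625×0.3125×58) = 12.914 kips/bolt; interior L_c = 2.4375 − 0.6875 = 1.75, R_n = 27.188 kips/bolt. φR_n = 0.75 × (3×12.914 + 9×27.188) = 212.6 kips.
Tension rupture (net): A_n = (8.3125 − 3×0.75)×0.3125 = 1.8945 in² (U = 1.0, A_e = A_n). φR_n = 0.75 × 58 × 1.8945 = 82.4 kips.
Governing: min(187.8, 212.6, 82.4) = 82.4 kips → net-section rupture.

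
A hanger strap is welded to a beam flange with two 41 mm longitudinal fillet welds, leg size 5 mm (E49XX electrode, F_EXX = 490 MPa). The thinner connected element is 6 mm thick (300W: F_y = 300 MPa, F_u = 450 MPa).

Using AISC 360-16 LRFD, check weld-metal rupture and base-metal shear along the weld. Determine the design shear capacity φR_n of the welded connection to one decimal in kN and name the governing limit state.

Weld metal: throat = 0.707×5 = 3.535 mm, L = 2×41 = 82 mm. φR_n = 0.75 × 0.6 × 490 × 3.535 × 82 = 63.9 kN.
Base metal shear (6 mm plate): yield φR_n = 1.0×0.6×300×6×82 = 88.6 kN; rupture φR_n = 0.75×0.6×450×6×82 = 99.6 kN; take 88.6 kN (yield).
Governing: min(63.9, 88.6) = 63.9 kN → weld metal.

63.9 kN (weld metal governs)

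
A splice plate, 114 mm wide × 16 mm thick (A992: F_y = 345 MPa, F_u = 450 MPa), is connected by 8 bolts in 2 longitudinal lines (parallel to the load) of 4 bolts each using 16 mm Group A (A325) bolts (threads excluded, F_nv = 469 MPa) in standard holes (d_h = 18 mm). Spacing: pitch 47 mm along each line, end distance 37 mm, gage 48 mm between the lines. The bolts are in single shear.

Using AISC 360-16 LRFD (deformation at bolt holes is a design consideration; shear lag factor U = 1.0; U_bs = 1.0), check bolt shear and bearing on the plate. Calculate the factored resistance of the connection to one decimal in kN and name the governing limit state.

Bolt shear: A_b = π(16)²/4 = 201.06 mm². φR_n = 0.75 × 469 × 201.06 × 8 × 1 = 565.8 kN.
Bearing (16 mm plate, F_u = 450 MPa): end bolts L_c = 37 − 18/2 = 28, R_n = min(1.2×28×16×450, 2.4×16×16×450) = 241.92 kN/bolt; interior L_c = 47 − 18 = 29, R_n = 250.56 kN/bolt. φR_n = 0.75 × (2×241.92 + 6×250.56) = 1490.4 kN.
Governing: min(565.8, 1490.4) = 565.8 kN → bolt shear.

565.8 kN (bolt shear governs)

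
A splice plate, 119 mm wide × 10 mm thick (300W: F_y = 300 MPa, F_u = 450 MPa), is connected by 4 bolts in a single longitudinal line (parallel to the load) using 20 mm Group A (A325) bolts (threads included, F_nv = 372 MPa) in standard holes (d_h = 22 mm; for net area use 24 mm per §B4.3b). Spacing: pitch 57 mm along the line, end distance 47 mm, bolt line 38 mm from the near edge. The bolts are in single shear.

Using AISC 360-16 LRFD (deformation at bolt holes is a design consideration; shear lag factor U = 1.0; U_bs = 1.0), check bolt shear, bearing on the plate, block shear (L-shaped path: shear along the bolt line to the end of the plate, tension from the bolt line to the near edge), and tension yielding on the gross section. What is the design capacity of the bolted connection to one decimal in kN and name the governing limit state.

Bolt shear: A_b = π(20)²/4 = 314.16 mm². φR_n = 0.75 × 372 × 314.16 × 4 × 1 = 350.6 kN.
Bearing (10 mm plate, F_u = 450 MPa): end bolts L_c = 47 − 22/2 = 36, R_n = min(1.2×36×10×450, 2.4×20×10×450) = 194.4 kN/bolt; interior L_c = 57 − 22 = 35, R_n = 189 kN/bolt. φR_n = 0.75 × (1×194.4 + 3×189) = 571.1 kN.
Block shear: shear path 1×[47+3×57] = 1×218 mm, A_gv = 2180, A_nv = 1×(218 − 3.5×24)×10 = 1340 mm²; tension to near edge: (38 − 0.5×24)×10 = 260 mm². R_n = min(0.6×450×1340, 0.6×300×2180) + 1.0×450×260 = min(361.8, 392.4) + 117 = 478.8 kN. φR_n = 0.75 × 478.8 = 359.1 kN.
Tension yield (gross): A_g = 119×10 = 1190 mm². φR_n = 0.90 × 300 × 1190 = 321.3 kN.
Governing: min(350.6, 571.1, 359.1, 321.3) = 321.3 kN → gross-section yield.

321.3 kN (gross-section yield governs)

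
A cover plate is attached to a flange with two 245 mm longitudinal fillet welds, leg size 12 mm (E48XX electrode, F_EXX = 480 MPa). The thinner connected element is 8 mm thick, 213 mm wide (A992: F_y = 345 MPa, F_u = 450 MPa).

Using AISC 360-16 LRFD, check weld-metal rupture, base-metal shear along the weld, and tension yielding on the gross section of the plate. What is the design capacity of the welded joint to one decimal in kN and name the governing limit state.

529.1 kN (gross-section yield governs)

Weld metal: throat = 0.707×12 = 8.484 mm, L = 2×245 = 490 mm. φR_n = 0.75 × 0.6 × 480 × 8.484 × 490 = 897.9 kN.
Base metal shear (8 mm plate): yield φR_n = 1.0×0.6×345×8×490 = 811.4 kN; rupture φR_n = 0.75×0.6×450×8×490 = 793.8 kN; take 793.8 kN (rupture).
Tension yield (gross): A_g = 213×8 = 1704 mm². φR_n = 0.90 × 345 × 1704 = 529.1 kN.
Governing: min(897.9, 793.8, 529.1) = 529.1 kN → gross-section yield.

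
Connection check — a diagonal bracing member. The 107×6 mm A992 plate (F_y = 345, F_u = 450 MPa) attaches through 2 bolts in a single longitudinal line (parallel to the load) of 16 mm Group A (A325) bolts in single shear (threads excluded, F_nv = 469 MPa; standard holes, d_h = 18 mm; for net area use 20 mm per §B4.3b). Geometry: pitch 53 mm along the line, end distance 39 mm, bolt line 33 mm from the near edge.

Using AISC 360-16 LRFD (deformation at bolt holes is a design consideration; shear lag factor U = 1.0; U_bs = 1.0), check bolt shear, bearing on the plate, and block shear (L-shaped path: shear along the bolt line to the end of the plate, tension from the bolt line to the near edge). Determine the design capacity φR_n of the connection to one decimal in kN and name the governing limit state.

121.9 kN (block shear governs)

Bolt shear: A_b = π(16)²/4 = 201.06 mm². φR_n = 0.75 × 469 × 201.06 × 2 × 1 = 141.4 kN.
Bearing (6 mm plate, F_u = 450 MPa): end bolts L_c = 39 − 18/2 = 30, R_n = min(1.2×30×6×450, 2.4×16×6×450) = 97.2 kN/bolt; interior L_c = 53 − 18 = 35, R_n = 103.68 kN/bolt. φR_n = 0.75 × (1×97.2 + 1×103.68) = 150.7 kN.
Block shear: shear path 1×[39+1×53] = 1×92 mm, A_gv = 552, A_nv = 1×(92 − 1.5×20)×6 = 372 mm²; tension to near edge: (33 − 0.5×20)×6 = 138 mm². R_n = min(0.6×450×372, 0.6×345×552) + 1.0×450×138 = min(100.44, 114.26) + 62.1 = 162.54 kN. φR_n = 0.75 × 162.54 = 121.9 kN.
Governing: min(141.4, 150.7, 121.9) = 121.9 kN → block shear.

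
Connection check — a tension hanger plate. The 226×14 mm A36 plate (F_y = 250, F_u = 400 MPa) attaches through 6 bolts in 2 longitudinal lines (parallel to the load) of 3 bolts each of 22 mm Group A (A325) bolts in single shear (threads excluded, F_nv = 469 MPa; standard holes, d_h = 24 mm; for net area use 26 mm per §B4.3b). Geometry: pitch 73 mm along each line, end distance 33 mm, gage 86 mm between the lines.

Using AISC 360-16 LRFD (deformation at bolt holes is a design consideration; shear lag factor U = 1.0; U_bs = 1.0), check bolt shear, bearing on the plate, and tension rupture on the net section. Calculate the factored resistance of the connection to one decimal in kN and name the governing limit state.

730.8 kN (net-section rupture governs)

Bolt shear: A_b = π(22)²/4 = 380.13 mm². φR_n = 0.75 × 469 × 380.13 × 6 × 1 = 802.3 kN.
Bearing (14 mm plate, F_u = 400 MPa): end bolts L_c = 33 − 24/2 = 21, R_n = min(1.2×21×14×400, 2.4×22×14×400) = 141.12 kN/bolt; interior L_c = 73 − 24 = 49, R_n = 295.68 kN/bolt. φR_n = 0.75 × (2×141.12 + 4×295.68) = 1098.7 kN.
Tension rupture (net): A_n = (226 − 2×26)×14 = 2436 mm² (U = 1.0, A_e = A_n). φR_n = 0.75 × 400 × 2436 = 730.8 kN.
Governing: min(802.3, 1098.7, 730.8) = 730.8 kN → net-section rupture.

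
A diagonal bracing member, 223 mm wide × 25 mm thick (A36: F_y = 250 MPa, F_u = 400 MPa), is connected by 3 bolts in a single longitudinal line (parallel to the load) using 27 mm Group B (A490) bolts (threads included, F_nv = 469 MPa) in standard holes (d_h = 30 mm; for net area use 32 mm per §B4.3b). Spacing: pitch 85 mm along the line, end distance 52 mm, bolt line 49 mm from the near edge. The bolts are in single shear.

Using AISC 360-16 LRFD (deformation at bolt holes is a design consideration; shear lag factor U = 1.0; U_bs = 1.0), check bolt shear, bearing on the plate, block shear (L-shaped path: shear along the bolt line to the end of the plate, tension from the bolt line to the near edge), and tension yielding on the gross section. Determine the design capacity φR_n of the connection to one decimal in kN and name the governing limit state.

604.2 kN (bolt shear governs)

Bolt shear: A_b = π(27)²/4 = 572.56 mm². φR_n = 0.75 × 469 × 572.56 × 3 × 1 = 604.2 kN.
Bearing (25 mm plate, F_u = 400 MPa): end bolts L_c = 52 − 30/2 = 37, R_n = min(1.2×37×25×400, 2.4×27×25×400) = 444 kN/bolt; interior L_c = 85 − 30 = 55, R_n = 648 kN/bolt. φR_n = 0.75 × (1×444 + 2×648) = 1305.0 kN.
Block shear: shear path 1×[52+2×85] = 1×222 mm, A_gv = 5550, A_nv = 1×(222 − 2.5×32)×25 = 3550 mm²; tension to near edge: (49 − 0.5×32)×25 = 825 mm². R_n = min(0.6×400×3550, 0.6×250×5550) + 1.0×400×825 = min(852, 832.5) + 330 = 1162.5 kN. φR_n = 0.75 × 1162.5 = 871.9 kN.
Tension yield (gross): A_g = 223×25 = 5575 mm². φR_n = 0.90 × 250 × 5575 = 1254.4 kN.
Governing: min(604.2, 1305.0, 871.9, 1254.4) = 604.2 kN → bolt shear.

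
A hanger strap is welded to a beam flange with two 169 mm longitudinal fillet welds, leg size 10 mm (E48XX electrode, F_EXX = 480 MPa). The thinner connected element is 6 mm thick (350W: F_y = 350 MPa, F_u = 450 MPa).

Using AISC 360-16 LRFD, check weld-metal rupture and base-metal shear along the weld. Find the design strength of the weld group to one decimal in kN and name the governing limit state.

410.7 kN (base-metal shear governs)

Weld metal: throat = 0.707×10 = 7.07 mm, L = 2×169 = 338 mm. φR_n = 0.75 × 0.6 × 480 × 7.07 × 338 = 516.2 kN.
Base metal shear (6 mm plate): yield φR_n = 1.0×0.6×350×6×338 = 425.9 kN; rupture φR_n = 0.75×0.6×450×6×338 = 410.7 kN; take 410.7 kN (rupture).
Governing: min(516.2, 410.7) = 410.7 kN → base-metal shear.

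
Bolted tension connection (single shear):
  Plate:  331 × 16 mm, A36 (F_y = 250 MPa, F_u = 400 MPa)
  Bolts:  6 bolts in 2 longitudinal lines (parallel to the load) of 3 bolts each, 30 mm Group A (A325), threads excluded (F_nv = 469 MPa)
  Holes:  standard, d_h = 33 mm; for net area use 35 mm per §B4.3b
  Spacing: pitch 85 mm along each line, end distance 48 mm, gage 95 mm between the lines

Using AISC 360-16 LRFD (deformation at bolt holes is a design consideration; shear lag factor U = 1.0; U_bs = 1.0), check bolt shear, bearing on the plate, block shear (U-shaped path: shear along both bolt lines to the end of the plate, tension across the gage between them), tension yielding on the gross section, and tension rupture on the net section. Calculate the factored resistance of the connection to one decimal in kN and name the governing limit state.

1039.7 kN (block shear governs)

Bolt shear: A_b = π(30)²/4 = 706.86 mm². φR_n = 0.75 × 469 × 706.86 × 6 × 1 = 1491.8 kN.
Bearing (16 mm plate, F_u = 400 MPa): end bolts L_c = 48 − 33/2 = 31.5, R_n = min(1.2×31.5×16×400, 2.4×30×16×400) = 241.92 kN/bolt; interior L_c = 85 − 33 = 52, R_n = 399.36 kN/bolt. φR_n = 0.75 × (2×241.92 + 4×399.36) = 1561.0 kN.
Block shear: shear path 2×[48+2×85] = 2×218 mm, A_gv = 6976, A_nv = 2×(218 − 2.5×35)×16 = 4176 mm²; tension across gage: (95 − 1×35)×16 = 960 mm². R_n = min(0.6×400×4176, 0.6×250×6976) + 1.0×400×960 = min(1002.2, 1046.4) + 384 = 1386.2 kN. φR_n = 0.75 × 1386.2 = 1039.7 kN.
Tension yield (gross): A_g = 331×16 = 5296 mm². φR_n = 0.90 × 250 × 5296 = 1191.6 kN.
Tension rupture (net): A_n = (331 − 2×35)×16 = 4176 mm² (U = 1.0, A_e = A_n). φR_n = 0.75 × 400 × 4176 = 1252.8 kN.
Governing: min(1491.8, 1561.0, 1039.7, 1191.6, 1252.8) = 1039.7 kN → block shear.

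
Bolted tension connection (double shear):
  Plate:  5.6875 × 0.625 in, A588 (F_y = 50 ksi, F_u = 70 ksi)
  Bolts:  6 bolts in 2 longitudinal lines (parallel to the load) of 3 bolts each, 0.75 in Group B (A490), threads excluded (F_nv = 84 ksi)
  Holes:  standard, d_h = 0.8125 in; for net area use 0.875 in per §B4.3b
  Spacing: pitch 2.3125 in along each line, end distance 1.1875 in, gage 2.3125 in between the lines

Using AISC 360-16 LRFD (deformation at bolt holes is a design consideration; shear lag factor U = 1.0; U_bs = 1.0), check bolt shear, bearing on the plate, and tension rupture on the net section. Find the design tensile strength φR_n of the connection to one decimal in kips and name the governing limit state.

129.2 kips (net-section rupture governs)

Bolt shear: A_b = π(0.75)²/4 = 0.44179 in². φR_n = 0.75 × 84 × 0.44179 × 6 × 2 = 334.0 kips.
Bearing (0.625 in plate, F_u = 70 ksi): end bolts L_c = 1.1875 − 0.8125/2 = 0.78125, R_n = min(1.2×0.78125×0.625×70, 2.4×0.75×0.625×70) = 41.016 kips/bolt; interior L_c = 2.3125 − 0.8125 = 1.5, R_n = 78.75 kips/bolt. φR_n = 0.75 × (2×41.016 + 4×78.75) = 297.8 kips.
Tension rupture (net): A_n = (5.6875 − 2×0.875)×0.625 = 2.4609 in² (U = 1.0, A_e = A_n). φR_n = 0.75 × 70 × 2.4609 = 129.2 kips.
Governing: min(334.0, 297.8, 129.2) = 129.2 kips → net-section rupture.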